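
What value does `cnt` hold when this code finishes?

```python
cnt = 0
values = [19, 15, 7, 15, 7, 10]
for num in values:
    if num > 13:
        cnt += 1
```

Let's trace through this code step by step.

Initialize: cnt = 0
Initialize: values = [19, 15, 7, 15, 7, 10]
Entering loop: for num in values:

After execution: cnt = 3
3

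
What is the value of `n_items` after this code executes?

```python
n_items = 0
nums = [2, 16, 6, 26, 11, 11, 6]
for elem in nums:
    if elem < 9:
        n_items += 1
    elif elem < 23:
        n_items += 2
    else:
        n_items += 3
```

Let's trace through this code step by step.

Initialize: n_items = 0
Initialize: nums = [2, 16, 6, 26, 11, 11, 6]
Entering loop: for elem in nums:

After execution: n_items = 12
12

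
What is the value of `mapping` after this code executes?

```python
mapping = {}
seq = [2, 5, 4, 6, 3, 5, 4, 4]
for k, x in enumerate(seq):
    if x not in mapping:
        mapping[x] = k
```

Let's trace through this code step by step.

Initialize: mapping = {}
Initialize: seq = [2, 5, 4, 6, 3, 5, 4, 4]
Entering loop: for k, x in enumerate(seq):

After execution: mapping = {2: 0, 5: 1, 4: 2, 6: 3, 3: 4}
{2: 0, 5: 1, 4: 2, 6: 3, 3: 4}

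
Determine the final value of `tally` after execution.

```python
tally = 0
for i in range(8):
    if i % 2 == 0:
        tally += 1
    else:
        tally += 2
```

Let's trace through this code step by step.

Initialize: tally = 0
Entering loop: for i in range(8):

After execution: tally = 12
12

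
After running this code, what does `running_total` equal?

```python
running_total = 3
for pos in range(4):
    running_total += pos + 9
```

Let's trace through this code step by step.

Initialize: running_total = 3
Entering loop: for pos in range(4):

After execution: running_total = 45
45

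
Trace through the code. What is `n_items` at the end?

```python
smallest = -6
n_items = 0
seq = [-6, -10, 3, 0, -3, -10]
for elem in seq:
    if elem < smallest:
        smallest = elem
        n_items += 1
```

Let's trace through this code step by step.

Initialize: smallest = -6
Initialize: n_items = 0
Initialize: seq = [-6, -10, 3, 0, -3, -10]
Entering loop: for elem in seq:

After execution: n_items = 1
1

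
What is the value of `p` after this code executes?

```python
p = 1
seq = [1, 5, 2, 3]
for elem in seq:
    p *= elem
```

Let's trace through this code step by step.

Initialize: p = 1
Initialize: seq = [1, 5, 2, 3]
Entering loop: for elem in seq:

After execution: p = 30
30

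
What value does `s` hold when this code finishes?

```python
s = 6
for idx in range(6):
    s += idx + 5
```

Let's trace through this code step by step.

Initialize: s = 6
Entering loop: for idx in range(6):

After execution: s = 51
51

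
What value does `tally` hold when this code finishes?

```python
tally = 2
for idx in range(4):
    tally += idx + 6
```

Let's trace through this code step by step.

Initialize: tally = 2
Entering loop: for idx in range(4):

After execution: tally = 32
32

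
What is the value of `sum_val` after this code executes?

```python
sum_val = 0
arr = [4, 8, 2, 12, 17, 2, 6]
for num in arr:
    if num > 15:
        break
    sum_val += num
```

Let's trace through this code step by step.

Initialize: sum_val = 0
Initialize: arr = [4, 8, 2, 12, 17, 2, 6]
Entering loop: for num in arr:

After execution: sum_val = 26
26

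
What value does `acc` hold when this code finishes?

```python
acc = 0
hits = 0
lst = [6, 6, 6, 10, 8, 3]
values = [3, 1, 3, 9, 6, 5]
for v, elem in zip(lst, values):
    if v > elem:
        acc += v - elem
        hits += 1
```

Let's trace through this code step by step.

Initialize: acc = 0
Initialize: hits = 0
Initialize: lst = [6, 6, 6, 10, 8, 3]
Initialize: values = [3, 1, 3, 9, 6, 5]
Entering loop: for v, elem in zip(lst, values):

After execution: acc = 14
14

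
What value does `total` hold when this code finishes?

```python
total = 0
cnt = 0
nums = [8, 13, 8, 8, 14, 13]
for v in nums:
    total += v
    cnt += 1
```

Let's trace through this code step by step.

Initialize: total = 0
Initialize: cnt = 0
Initialize: nums = [8, 13, 8, 8, 14, 13]
Entering loop: for v in nums:

After execution: total = 64
64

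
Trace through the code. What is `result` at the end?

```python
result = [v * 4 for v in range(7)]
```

Let's trace through this code step by step.

Initialize: result = [v * 4 for v in range(7)]

After execution: result = [0, 4, 8, 12, 16, 20, 24]
[0, 4, 8, 12, 16, 20, 24]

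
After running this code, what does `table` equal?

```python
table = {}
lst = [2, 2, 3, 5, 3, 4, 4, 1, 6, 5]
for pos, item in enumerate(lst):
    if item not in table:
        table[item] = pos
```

Let's trace through this code step by step.

Initialize: table = {}
Initialize: lst = [2, 2, 3, 5, 3, 4, 4, 1, 6, 5]
Entering loop: for pos, item in enumerate(lst):

After execution: table = {2: 0, 3: 2, 5: 3, 4: 5, 1: 7, 6: 8}
{2: 0, 3: 2, 5: 3, 4: 5, 1: 7, 6: 8}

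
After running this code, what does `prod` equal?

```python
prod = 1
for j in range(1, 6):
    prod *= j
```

Let's trace through this code step by step.

Initialize: prod = 1
Entering loop: for j in range(1, 6):

After execution: prod = 120
120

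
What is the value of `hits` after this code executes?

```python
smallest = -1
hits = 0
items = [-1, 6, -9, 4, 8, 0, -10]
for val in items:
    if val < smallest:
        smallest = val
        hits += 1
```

Let's trace through this code step by step.

Initialize: smallest = -1
Initialize: hits = 0
Initialize: items = [-1, 6, -9, 4, 8, 0, -10]
Entering loop: for val in items:

After execution: hits = 2
2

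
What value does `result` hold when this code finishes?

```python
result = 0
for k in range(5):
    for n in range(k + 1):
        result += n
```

Let's trace through this code step by step.

Initialize: result = 0
Entering loop: for k in range(5):

After execution: result = 20
20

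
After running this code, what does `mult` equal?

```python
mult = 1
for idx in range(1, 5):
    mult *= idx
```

Let's trace through this code step by step.

Initialize: mult = 1
Entering loop: for idx in range(1, 5):

After execution: mult = 24
24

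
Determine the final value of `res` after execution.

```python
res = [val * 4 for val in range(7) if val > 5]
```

Let's trace through this code step by step.

Initialize: res = [val * 4 for val in range(7) if val > 5]

After execution: res = [24]
[24]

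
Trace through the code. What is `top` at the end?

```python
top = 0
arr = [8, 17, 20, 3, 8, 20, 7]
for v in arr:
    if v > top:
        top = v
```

Let's trace through this code step by step.

Initialize: top = 0
Initialize: arr = [8, 17, 20, 3, 8, 20, 7]
Entering loop: for v in arr:

After execution: top = 20
20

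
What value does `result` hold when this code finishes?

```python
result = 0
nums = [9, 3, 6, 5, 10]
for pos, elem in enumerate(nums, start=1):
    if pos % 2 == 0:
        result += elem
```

Let's trace through this code step by step.

Initialize: result = 0
Initialize: nums = [9, 3, 6, 5, 10]
Entering loop: for pos, elem in enumerate(nums, start=1):

After execution: result = 8
8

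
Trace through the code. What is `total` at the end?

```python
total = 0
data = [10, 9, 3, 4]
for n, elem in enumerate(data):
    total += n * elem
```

Let's trace through this code step by step.

Initialize: total = 0
Initialize: data = [10, 9, 3, 4]
Entering loop: for n, elem in enumerate(data):

After execution: total = 27
27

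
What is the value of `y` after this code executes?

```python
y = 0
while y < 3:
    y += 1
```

Let's trace through this code step by step.

Initialize: y = 0
Entering loop: while y < 3:

After execution: y = 3
3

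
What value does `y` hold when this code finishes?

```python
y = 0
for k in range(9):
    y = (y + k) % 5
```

Let's trace through this code step by step.

Initialize: y = 0
Entering loop: for k in range(9):

After execution: y = 1
1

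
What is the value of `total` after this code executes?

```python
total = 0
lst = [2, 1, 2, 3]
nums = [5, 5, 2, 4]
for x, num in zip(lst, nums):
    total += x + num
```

Let's trace through this code step by step.

Initialize: total = 0
Initialize: lst = [2, 1, 2, 3]
Initialize: nums = [5, 5, 2, 4]
Entering loop: for x, num in zip(lst, nums):

After execution: total = 24
24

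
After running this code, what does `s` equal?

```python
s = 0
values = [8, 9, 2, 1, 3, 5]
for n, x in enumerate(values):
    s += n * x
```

Let's trace through this code step by step.

Initialize: s = 0
Initialize: values = [8, 9, 2, 1, 3, 5]
Entering loop: for n, x in enumerate(values):

After execution: s = 53
53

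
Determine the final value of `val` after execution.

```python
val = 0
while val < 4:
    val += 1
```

Let's trace through this code step by step.

Initialize: val = 0
Entering loop: while val < 4:

After execution: val = 4
4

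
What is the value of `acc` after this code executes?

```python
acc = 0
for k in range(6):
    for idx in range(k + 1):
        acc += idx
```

Let's trace through this code step by step.

Initialize: acc = 0
Entering loop: for k in range(6):

After execution: acc = 35
35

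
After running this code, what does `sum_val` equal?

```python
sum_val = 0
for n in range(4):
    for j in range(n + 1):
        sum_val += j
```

Let's trace through this code step by step.

Initialize: sum_val = 0
Entering loop: for n in range(4):

After execution: sum_val = 10
10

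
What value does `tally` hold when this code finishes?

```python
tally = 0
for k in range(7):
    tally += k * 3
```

Let's trace through this code step by step.

Initialize: tally = 0
Entering loop: for k in range(7):

After execution: tally = 63
63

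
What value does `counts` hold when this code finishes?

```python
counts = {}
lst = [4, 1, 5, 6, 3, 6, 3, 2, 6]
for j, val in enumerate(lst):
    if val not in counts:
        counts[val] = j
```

Let's trace through this code step by step.

Initialize: counts = {}
Initialize: lst = [4, 1, 5, 6, 3, 6, 3, 2, 6]
Entering loop: for j, val in enumerate(lst):

After execution: counts = {4: 0, 1: 1, 5: 2, 6: 3, 3: 4, 2: 7}
{4: 0, 1: 1, 5: 2, 6: 3, 3: 4, 2: 7}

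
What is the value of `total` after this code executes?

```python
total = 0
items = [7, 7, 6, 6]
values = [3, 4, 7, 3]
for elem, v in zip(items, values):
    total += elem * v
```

Let's trace through this code step by step.

Initialize: total = 0
Initialize: items = [7, 7, 6, 6]
Initialize: values = [3, 4, 7, 3]
Entering loop: for elem, v in zip(items, values):

After execution: total = 109
109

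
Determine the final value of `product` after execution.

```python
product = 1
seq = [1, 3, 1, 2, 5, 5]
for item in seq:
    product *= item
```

Let's trace through this code step by step.

Initialize: product = 1
Initialize: seq = [1, 3, 1, 2, 5, 5]
Entering loop: for item in seq:

After execution: product = 150
150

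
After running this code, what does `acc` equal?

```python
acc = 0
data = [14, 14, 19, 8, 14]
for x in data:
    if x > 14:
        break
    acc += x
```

Let's trace through this code step by step.

Initialize: acc = 0
Initialize: data = [14, 14, 19, 8, 14]
Entering loop: for x in data:

After execution: acc = 28
28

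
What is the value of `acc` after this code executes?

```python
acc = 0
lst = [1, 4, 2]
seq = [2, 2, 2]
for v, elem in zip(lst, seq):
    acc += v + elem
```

Let's trace through this code step by step.

Initialize: acc = 0
Initialize: lst = [1, 4, 2]
Initialize: seq = [2, 2, 2]
Entering loop: for v, elem in zip(lst, seq):

After execution: acc = 13
13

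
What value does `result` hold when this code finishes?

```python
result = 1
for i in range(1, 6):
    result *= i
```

Let's trace through this code step by step.

Initialize: result = 1
Entering loop: for i in range(1, 6):

After execution: result = 120
120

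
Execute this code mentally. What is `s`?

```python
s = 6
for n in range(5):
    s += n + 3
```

Let's trace through this code step by step.

Initialize: s = 6
Entering loop: for n in range(5):

After execution: s = 31
31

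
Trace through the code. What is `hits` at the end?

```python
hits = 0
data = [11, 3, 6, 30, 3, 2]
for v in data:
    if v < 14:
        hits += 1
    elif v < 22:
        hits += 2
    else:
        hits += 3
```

Let's trace through this code step by step.

Initialize: hits = 0
Initialize: data = [11, 3, 6, 30, 3, 2]
Entering loop: for v in data:

After execution: hits = 8
8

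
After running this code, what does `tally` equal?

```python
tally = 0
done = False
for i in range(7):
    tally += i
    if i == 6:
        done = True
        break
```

Let's trace through this code step by step.

Initialize: tally = 0
Initialize: done = False
Entering loop: for i in range(7):

After execution: tally = 21
21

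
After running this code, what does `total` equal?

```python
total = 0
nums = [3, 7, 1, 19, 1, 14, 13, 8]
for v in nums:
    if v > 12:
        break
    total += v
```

Let's trace through this code step by step.

Initialize: total = 0
Initialize: nums = [3, 7, 1, 19, 1, 14, 13, 8]
Entering loop: for v in nums:

After execution: total = 11
11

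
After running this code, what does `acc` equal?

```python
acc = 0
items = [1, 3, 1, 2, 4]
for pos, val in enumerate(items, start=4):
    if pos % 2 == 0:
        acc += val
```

Let's trace through this code step by step.

Initialize: acc = 0
Initialize: items = [1, 3, 1, 2, 4]
Entering loop: for pos, val in enumerate(items, start=4):

After execution: acc = 6
6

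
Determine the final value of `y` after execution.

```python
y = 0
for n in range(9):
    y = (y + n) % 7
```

Let's trace through this code step by step.

Initialize: y = 0
Entering loop: for n in range(9):

After execution: y = 1
1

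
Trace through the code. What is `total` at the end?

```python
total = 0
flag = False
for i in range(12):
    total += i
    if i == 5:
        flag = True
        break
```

Let's trace through this code step by step.

Initialize: total = 0
Initialize: flag = False
Entering loop: for i in range(12):

After execution: total = 15
15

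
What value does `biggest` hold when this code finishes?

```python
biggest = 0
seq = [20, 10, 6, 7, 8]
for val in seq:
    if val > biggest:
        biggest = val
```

Let's trace through this code step by step.

Initialize: biggest = 0
Initialize: seq = [20, 10, 6, 7, 8]
Entering loop: for val in seq:

After execution: biggest = 20
20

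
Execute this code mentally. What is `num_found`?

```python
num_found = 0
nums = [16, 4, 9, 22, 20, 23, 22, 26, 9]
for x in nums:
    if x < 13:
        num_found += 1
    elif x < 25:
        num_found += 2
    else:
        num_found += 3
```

Let's trace through this code step by step.

Initialize: num_found = 0
Initialize: nums = [16, 4, 9, 22, 20, 23, 22, 26, 9]
Entering loop: for x in nums:

After execution: num_found = 16
16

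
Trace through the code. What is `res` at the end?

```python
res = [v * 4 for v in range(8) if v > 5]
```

Let's trace through this code step by step.

Initialize: res = [v * 4 for v in range(8) if v > 5]

After execution: res = [24, 28]
[24, 28]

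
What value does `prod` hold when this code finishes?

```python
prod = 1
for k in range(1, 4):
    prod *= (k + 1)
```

Let's trace through this code step by step.

Initialize: prod = 1
Entering loop: for k in range(1, 4):

After execution: prod = 24
24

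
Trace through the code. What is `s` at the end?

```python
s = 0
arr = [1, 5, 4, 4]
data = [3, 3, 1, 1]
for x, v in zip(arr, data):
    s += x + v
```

Let's trace through this code step by step.

Initialize: s = 0
Initialize: arr = [1, 5, 4, 4]
Initialize: data = [3, 3, 1, 1]
Entering loop: for x, v in zip(arr, data):

After execution: s = 22
22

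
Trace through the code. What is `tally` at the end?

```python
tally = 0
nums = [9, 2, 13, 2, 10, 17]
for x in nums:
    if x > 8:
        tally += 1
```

Let's trace through this code step by step.

Initialize: tally = 0
Initialize: nums = [9, 2, 13, 2, 10, 17]
Entering loop: for x in nums:

After execution: tally = 4
4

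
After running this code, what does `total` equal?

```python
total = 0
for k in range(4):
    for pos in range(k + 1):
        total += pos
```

Let's trace through this code step by step.

Initialize: total = 0
Entering loop: for k in range(4):

After execution: total = 10
10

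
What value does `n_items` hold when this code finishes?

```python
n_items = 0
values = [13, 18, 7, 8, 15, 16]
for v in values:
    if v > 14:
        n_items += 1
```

Let's trace through this code step by step.

Initialize: n_items = 0
Initialize: values = [13, 18, 7, 8, 15, 16]
Entering loop: for v in values:

After execution: n_items = 3
3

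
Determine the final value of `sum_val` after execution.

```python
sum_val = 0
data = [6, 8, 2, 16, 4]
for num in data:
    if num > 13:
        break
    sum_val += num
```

Let's trace through this code step by step.

Initialize: sum_val = 0
Initialize: data = [6, 8, 2, 16, 4]
Entering loop: for num in data:

After execution: sum_val = 16
16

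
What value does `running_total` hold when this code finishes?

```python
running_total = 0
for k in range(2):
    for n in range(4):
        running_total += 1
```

Let's trace through this code step by step.

Initialize: running_total = 0
Entering loop: for k in range(2):

After execution: running_total = 8
8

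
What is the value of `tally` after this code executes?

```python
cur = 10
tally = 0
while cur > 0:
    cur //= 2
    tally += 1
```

Let's trace through this code step by step.

Initialize: cur = 10
Initialize: tally = 0
Entering loop: while cur > 0:

After execution: tally = 4
4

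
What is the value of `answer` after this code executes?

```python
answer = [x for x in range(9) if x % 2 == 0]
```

Let's trace through this code step by step.

Initialize: answer = [x for x in range(9) if x % 2 == 0]

After execution: answer = [0, 2, 4, 6, 8]
[0, 2, 4, 6, 8]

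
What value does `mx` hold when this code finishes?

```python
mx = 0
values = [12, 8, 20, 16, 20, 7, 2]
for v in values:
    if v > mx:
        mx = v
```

Let's trace through this code step by step.

Initialize: mx = 0
Initialize: values = [12, 8, 20, 16, 20, 7, 2]
Entering loop: for v in values:

After execution: mx = 20
20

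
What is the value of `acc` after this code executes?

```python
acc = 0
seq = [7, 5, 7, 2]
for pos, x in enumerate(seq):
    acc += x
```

Let's trace through this code step by step.

Initialize: acc = 0
Initialize: seq = [7, 5, 7, 2]
Entering loop: for pos, x in enumerate(seq):

After execution: acc = 21
21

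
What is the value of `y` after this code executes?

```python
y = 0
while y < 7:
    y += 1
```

Let's trace through this code step by step.

Initialize: y = 0
Entering loop: while y < 7:

After execution: y = 7
7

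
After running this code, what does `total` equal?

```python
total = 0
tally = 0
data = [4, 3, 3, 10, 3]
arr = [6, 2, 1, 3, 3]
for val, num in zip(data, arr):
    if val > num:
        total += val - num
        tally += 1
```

Let's trace through this code step by step.

Initialize: total = 0
Initialize: tally = 0
Initialize: data = [4, 3, 3, 10, 3]
Initialize: arr = [6, 2, 1, 3, 3]
Entering loop: for val, num in zip(data, arr):

After execution: total = 10
10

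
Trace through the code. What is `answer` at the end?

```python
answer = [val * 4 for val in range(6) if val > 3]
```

Let's trace through this code step by step.

Initialize: answer = [val * 4 for val in range(6) if val > 3]

After execution: answer = [16, 20]
[16, 20]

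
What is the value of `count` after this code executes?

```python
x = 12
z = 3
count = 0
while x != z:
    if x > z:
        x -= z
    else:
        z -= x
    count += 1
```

Let's trace through this code step by step.

Initialize: x = 12
Initialize: z = 3
Initialize: count = 0
Entering loop: while x != z:

After execution: count = 3
3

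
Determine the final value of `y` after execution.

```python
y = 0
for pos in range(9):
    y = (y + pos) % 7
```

Let's trace through this code step by step.

Initialize: y = 0
Entering loop: for pos in range(9):

After execution: y = 1
1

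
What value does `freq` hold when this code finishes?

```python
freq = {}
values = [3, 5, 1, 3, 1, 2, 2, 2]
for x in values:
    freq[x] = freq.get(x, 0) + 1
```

Let's trace through this code step by step.

Initialize: freq = {}
Initialize: values = [3, 5, 1, 3, 1, 2, 2, 2]
Entering loop: for x in values:

After execution: freq = {3: 2, 5: 1, 1: 2, 2: 3}
{3: 2, 5: 1, 1: 2, 2: 3}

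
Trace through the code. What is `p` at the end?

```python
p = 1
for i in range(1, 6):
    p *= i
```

Let's trace through this code step by step.

Initialize: p = 1
Entering loop: for i in range(1, 6):

After execution: p = 120
120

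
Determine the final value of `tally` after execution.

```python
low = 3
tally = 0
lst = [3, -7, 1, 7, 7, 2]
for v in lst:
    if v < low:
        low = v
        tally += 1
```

Let's trace through this code step by step.

Initialize: low = 3
Initialize: tally = 0
Initialize: lst = [3, -7, 1, 7, 7, 2]
Entering loop: for v in lst:

After execution: tally = 1
1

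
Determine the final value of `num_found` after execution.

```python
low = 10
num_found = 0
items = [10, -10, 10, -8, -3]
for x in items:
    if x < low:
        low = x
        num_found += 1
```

Let's trace through this code step by step.

Initialize: low = 10
Initialize: num_found = 0
Initialize: items = [10, -10, 10, -8, -3]
Entering loop: for x in items:

After execution: num_found = 1
1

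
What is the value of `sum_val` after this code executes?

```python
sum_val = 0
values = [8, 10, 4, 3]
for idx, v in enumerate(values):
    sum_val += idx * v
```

Let's trace through this code step by step.

Initialize: sum_val = 0
Initialize: values = [8, 10, 4, 3]
Entering loop: for idx, v in enumerate(values):

After execution: sum_val = 27
27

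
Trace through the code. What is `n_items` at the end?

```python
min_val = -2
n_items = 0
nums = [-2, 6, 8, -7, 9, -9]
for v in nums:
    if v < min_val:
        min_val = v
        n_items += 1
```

Let's trace through this code step by step.

Initialize: min_val = -2
Initialize: n_items = 0
Initialize: nums = [-2, 6, 8, -7, 9, -9]
Entering loop: for v in nums:

After execution: n_items = 2
2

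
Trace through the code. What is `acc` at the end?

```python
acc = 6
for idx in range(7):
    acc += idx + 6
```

Let's trace through this code step by step.

Initialize: acc = 6
Entering loop: for idx in range(7):

After execution: acc = 69
69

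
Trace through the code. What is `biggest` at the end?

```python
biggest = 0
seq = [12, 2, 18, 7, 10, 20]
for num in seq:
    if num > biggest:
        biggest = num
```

Let's trace through this code step by step.

Initialize: biggest = 0
Initialize: seq = [12, 2, 18, 7, 10, 20]
Entering loop: for num in seq:

After execution: biggest = 20
20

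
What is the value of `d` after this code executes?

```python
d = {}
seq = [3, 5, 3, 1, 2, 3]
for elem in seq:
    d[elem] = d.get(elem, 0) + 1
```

Let's trace through this code step by step.

Initialize: d = {}
Initialize: seq = [3, 5, 3, 1, 2, 3]
Entering loop: for elem in seq:

After execution: d = {3: 3, 5: 1, 1: 1, 2: 1}
{3: 3, 5: 1, 1: 1, 2: 1}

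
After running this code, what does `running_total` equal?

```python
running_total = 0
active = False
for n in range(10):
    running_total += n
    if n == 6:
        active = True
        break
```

Let's trace through this code step by step.

Initialize: running_total = 0
Initialize: active = False
Entering loop: for n in range(10):

After execution: running_total = 21
21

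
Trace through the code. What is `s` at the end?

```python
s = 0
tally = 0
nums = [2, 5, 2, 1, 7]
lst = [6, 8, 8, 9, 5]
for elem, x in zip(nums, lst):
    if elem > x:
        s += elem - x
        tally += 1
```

Let's trace through this code step by step.

Initialize: s = 0
Initialize: tally = 0
Initialize: nums = [2, 5, 2, 1, 7]
Initialize: lst = [6, 8, 8, 9, 5]
Entering loop: for elem, x in zip(nums, lst):

After execution: s = 2
2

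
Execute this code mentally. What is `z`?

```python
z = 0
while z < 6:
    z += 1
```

Let's trace through this code step by step.

Initialize: z = 0
Entering loop: while z < 6:

After execution: z = 6
6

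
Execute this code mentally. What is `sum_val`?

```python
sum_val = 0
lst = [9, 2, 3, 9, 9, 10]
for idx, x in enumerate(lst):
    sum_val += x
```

Let's trace through this code step by step.

Initialize: sum_val = 0
Initialize: lst = [9, 2, 3, 9, 9, 10]
Entering loop: for idx, x in enumerate(lst):

After execution: sum_val = 42
42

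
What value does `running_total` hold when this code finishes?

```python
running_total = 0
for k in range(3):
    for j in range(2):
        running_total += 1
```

Let's trace through this code step by step.

Initialize: running_total = 0
Entering loop: for k in range(3):

After execution: running_total = 6
6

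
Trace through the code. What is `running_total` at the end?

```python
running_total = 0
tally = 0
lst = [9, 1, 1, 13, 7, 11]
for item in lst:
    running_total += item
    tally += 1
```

Let's trace through this code step by step.

Initialize: running_total = 0
Initialize: tally = 0
Initialize: lst = [9, 1, 1, 13, 7, 11]
Entering loop: for item in lst:

After execution: running_total = 42
42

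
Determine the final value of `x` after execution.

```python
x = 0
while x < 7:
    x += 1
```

Let's trace through this code step by step.

Initialize: x = 0
Entering loop: while x < 7:

After execution: x = 7
7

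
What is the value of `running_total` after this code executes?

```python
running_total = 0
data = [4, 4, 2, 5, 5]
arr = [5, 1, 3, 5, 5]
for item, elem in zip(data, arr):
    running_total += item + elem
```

Let's trace through this code step by step.

Initialize: running_total = 0
Initialize: data = [4, 4, 2, 5, 5]
Initialize: arr = [5, 1, 3, 5, 5]
Entering loop: for item, elem in zip(data, arr):

After execution: running_total = 39
39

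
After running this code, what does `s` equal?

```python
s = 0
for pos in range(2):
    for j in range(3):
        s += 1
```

Let's trace through this code step by step.

Initialize: s = 0
Entering loop: for pos in range(2):

After execution: s = 6
6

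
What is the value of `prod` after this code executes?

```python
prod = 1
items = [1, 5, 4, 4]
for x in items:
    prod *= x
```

Let's trace through this code step by step.

Initialize: prod = 1
Initialize: items = [1, 5, 4, 4]
Entering loop: for x in items:

After execution: prod = 80
80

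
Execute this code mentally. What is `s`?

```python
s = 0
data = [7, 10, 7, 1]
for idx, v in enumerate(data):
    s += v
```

Let's trace through this code step by step.

Initialize: s = 0
Initialize: data = [7, 10, 7, 1]
Entering loop: for idx, v in enumerate(data):

After execution: s = 25
25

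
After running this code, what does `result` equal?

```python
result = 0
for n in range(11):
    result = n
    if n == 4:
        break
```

Let's trace through this code step by step.

Initialize: result = 0
Entering loop: for n in range(11):

After execution: result = 4
4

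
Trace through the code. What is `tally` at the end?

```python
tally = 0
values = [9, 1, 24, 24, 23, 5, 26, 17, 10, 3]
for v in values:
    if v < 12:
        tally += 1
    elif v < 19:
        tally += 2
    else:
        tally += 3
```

Let's trace through this code step by step.

Initialize: tally = 0
Initialize: values = [9, 1, 24, 24, 23, 5, 26, 17, 10, 3]
Entering loop: for v in values:

After execution: tally = 19
19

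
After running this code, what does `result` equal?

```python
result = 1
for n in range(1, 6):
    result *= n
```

Let's trace through this code step by step.

Initialize: result = 1
Entering loop: for n in range(1, 6):

After execution: result = 120
120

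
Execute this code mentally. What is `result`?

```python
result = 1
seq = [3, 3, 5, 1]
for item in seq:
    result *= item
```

Let's trace through this code step by step.

Initialize: result = 1
Initialize: seq = [3, 3, 5, 1]
Entering loop: for item in seq:

After execution: result = 45
45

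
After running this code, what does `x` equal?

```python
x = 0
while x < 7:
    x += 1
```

Let's trace through this code step by step.

Initialize: x = 0
Entering loop: while x < 7:

After execution: x = 7
7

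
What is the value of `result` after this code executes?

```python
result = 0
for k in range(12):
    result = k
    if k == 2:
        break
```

Let's trace through this code step by step.

Initialize: result = 0
Entering loop: for k in range(12):

After execution: result = 2
2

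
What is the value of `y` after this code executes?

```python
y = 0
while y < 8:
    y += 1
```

Let's trace through this code step by step.

Initialize: y = 0
Entering loop: while y < 8:

After execution: y = 8
8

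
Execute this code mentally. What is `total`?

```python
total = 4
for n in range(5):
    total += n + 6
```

Let's trace through this code step by step.

Initialize: total = 4
Entering loop: for n in range(5):

After execution: total = 44
44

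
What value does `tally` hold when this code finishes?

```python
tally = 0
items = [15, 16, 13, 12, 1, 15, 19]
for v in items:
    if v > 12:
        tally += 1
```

Let's trace through this code step by step.

Initialize: tally = 0
Initialize: items = [15, 16, 13, 12, 1, 15, 19]
Entering loop: for v in items:

After execution: tally = 5
5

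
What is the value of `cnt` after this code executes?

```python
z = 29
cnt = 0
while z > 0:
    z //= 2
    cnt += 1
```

Let's trace through this code step by step.

Initialize: z = 29
Initialize: cnt = 0
Entering loop: while z > 0:

After execution: cnt = 5
5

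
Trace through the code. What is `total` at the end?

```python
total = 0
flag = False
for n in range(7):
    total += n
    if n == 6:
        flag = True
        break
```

Let's trace through this code step by step.

Initialize: total = 0
Initialize: flag = False
Entering loop: for n in range(7):

After execution: total = 21
21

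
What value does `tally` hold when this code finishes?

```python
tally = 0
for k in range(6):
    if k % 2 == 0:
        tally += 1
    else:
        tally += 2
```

Let's trace through this code step by step.

Initialize: tally = 0
Entering loop: for k in range(6):

After execution: tally = 9
9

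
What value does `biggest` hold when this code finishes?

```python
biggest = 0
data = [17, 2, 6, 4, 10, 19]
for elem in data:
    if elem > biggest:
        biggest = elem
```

Let's trace through this code step by step.

Initialize: biggest = 0
Initialize: data = [17, 2, 6, 4, 10, 19]
Entering loop: for elem in data:

After execution: biggest = 19
19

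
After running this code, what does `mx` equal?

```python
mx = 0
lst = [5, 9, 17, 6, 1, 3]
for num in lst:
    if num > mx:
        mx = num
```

Let's trace through this code step by step.

Initialize: mx = 0
Initialize: lst = [5, 9, 17, 6, 1, 3]
Entering loop: for num in lst:

After execution: mx = 17
17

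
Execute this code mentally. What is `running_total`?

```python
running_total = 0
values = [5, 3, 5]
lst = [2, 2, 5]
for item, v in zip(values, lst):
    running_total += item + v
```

Let's trace through this code step by step.

Initialize: running_total = 0
Initialize: values = [5, 3, 5]
Initialize: lst = [2, 2, 5]
Entering loop: for item, v in zip(values, lst):

After execution: running_total = 22
22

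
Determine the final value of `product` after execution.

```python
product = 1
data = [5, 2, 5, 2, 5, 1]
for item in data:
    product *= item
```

Let's trace through this code step by step.

Initialize: product = 1
Initialize: data = [5, 2, 5, 2, 5, 1]
Entering loop: for item in data:

After execution: product = 500
500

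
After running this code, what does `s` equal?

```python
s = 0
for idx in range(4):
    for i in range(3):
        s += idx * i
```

Let's trace through this code step by step.

Initialize: s = 0
Entering loop: for idx in range(4):

After execution: s = 18
18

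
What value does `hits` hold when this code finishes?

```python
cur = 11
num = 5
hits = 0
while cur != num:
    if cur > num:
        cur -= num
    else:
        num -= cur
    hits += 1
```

Let's trace through this code step by step.

Initialize: cur = 11
Initialize: num = 5
Initialize: hits = 0
Entering loop: while cur != num:

After execution: hits = 6
6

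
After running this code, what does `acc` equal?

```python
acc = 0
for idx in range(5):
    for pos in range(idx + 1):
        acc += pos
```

Let's trace through this code step by step.

Initialize: acc = 0
Entering loop: for idx in range(5):

After execution: acc = 20
20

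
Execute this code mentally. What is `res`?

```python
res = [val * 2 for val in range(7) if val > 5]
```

Let's trace through this code step by step.

Initialize: res = [val * 2 for val in range(7) if val > 5]

After execution: res = [12]
[12]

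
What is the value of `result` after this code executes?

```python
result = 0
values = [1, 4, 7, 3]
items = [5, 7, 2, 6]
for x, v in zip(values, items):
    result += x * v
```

Let's trace through this code step by step.

Initialize: result = 0
Initialize: values = [1, 4, 7, 3]
Initialize: items = [5, 7, 2, 6]
Entering loop: for x, v in zip(values, items):

After execution: result = 65
65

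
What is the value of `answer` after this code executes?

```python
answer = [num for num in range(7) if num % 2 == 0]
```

Let's trace through this code step by step.

Initialize: answer = [num for num in range(7) if num % 2 == 0]

After execution: answer = [0, 2, 4, 6]
[0, 2, 4, 6]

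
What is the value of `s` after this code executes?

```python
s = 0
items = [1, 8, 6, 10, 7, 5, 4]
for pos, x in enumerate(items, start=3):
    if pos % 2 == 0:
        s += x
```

Let's trace through this code step by step.

Initialize: s = 0
Initialize: items = [1, 8, 6, 10, 7, 5, 4]
Entering loop: for pos, x in enumerate(items, start=3):

After execution: s = 23
23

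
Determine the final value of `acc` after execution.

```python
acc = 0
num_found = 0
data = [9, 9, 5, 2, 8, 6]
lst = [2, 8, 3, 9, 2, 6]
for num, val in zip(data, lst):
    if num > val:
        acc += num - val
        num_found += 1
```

Let's trace through this code step by step.

Initialize: acc = 0
Initialize: num_found = 0
Initialize: data = [9, 9, 5, 2, 8, 6]
Initialize: lst = [2, 8, 3, 9, 2, 6]
Entering loop: for num, val in zip(data, lst):

After execution: acc = 16
16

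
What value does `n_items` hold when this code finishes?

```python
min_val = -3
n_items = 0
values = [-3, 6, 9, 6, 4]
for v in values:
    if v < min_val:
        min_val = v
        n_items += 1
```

Let's trace through this code step by step.

Initialize: min_val = -3
Initialize: n_items = 0
Initialize: values = [-3, 6, 9, 6, 4]
Entering loop: for v in values:

After execution: n_items = 0
0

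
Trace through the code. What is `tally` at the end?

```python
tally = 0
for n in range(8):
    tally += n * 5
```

Let's trace through this code step by step.

Initialize: tally = 0
Entering loop: for n in range(8):

After execution: tally = 140
140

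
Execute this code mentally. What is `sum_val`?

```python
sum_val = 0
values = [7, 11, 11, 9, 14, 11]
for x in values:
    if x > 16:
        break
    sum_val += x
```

Let's trace through this code step by step.

Initialize: sum_val = 0
Initialize: values = [7, 11, 11, 9, 14, 11]
Entering loop: for x in values:

After execution: sum_val = 63
63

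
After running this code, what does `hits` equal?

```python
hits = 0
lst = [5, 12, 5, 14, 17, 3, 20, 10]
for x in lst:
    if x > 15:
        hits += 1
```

Let's trace through this code step by step.

Initialize: hits = 0
Initialize: lst = [5, 12, 5, 14, 17, 3, 20, 10]
Entering loop: for x in lst:

After execution: hits = 2
2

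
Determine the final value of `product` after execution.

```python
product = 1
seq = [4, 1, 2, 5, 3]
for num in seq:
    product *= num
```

Let's trace through this code step by step.

Initialize: product = 1
Initialize: seq = [4, 1, 2, 5, 3]
Entering loop: for num in seq:

After execution: product = 120
120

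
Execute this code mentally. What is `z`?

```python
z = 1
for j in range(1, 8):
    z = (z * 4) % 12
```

Let's trace through this code step by step.

Initialize: z = 1
Entering loop: for j in range(1, 8):

After execution: z = 4
4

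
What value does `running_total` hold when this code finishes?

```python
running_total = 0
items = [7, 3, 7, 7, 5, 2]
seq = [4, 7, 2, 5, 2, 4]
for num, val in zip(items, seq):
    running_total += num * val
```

Let's trace through this code step by step.

Initialize: running_total = 0
Initialize: items = [7, 3, 7, 7, 5, 2]
Initialize: seq = [4, 7, 2, 5, 2, 4]
Entering loop: for num, val in zip(items, seq):

After execution: running_total = 116
116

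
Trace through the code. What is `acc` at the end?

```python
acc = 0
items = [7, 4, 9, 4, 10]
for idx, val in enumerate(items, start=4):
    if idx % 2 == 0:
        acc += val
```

Let's trace through this code step by step.

Initialize: acc = 0
Initialize: items = [7, 4, 9, 4, 10]
Entering loop: for idx, val in enumerate(items, start=4):

After execution: acc = 26
26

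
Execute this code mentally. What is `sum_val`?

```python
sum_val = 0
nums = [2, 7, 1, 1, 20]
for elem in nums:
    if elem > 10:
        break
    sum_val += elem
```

Let's trace through this code step by step.

Initialize: sum_val = 0
Initialize: nums = [2, 7, 1, 1, 20]
Entering loop: for elem in nums:

After execution: sum_val = 11
11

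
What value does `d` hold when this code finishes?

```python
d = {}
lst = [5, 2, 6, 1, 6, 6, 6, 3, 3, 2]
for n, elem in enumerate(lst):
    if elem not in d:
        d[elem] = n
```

Let's trace through this code step by step.

Initialize: d = {}
Initialize: lst = [5, 2, 6, 1, 6, 6, 6, 3, 3, 2]
Entering loop: for n, elem in enumerate(lst):

After execution: d = {5: 0, 2: 1, 6: 2, 1: 3, 3: 7}
{5: 0, 2: 1, 6: 2, 1: 3, 3: 7}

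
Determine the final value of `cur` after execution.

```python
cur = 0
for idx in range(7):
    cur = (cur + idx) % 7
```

Let's trace through this code step by step.

Initialize: cur = 0
Entering loop: for idx in range(7):

After execution: cur = 0
0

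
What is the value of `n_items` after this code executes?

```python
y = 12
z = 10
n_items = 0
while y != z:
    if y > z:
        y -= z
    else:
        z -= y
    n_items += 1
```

Let's trace through this code step by step.

Initialize: y = 12
Initialize: z = 10
Initialize: n_items = 0
Entering loop: while y != z:

After execution: n_items = 5
5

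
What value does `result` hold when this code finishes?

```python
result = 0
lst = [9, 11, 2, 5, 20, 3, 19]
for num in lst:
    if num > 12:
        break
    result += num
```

Let's trace through this code step by step.

Initialize: result = 0
Initialize: lst = [9, 11, 2, 5, 20, 3, 19]
Entering loop: for num in lst:

After execution: result = 27
27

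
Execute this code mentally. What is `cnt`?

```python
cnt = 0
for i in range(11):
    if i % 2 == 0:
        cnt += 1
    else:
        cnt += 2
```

Let's trace through this code step by step.

Initialize: cnt = 0
Entering loop: for i in range(11):

After execution: cnt = 16
16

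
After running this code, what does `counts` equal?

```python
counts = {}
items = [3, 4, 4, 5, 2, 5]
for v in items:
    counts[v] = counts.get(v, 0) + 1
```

Let's trace through this code step by step.

Initialize: counts = {}
Initialize: items = [3, 4, 4, 5, 2, 5]
Entering loop: for v in items:

After execution: counts = {3: 1, 4: 2, 5: 2, 2: 1}
{3: 1, 4: 2, 5: 2, 2: 1}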